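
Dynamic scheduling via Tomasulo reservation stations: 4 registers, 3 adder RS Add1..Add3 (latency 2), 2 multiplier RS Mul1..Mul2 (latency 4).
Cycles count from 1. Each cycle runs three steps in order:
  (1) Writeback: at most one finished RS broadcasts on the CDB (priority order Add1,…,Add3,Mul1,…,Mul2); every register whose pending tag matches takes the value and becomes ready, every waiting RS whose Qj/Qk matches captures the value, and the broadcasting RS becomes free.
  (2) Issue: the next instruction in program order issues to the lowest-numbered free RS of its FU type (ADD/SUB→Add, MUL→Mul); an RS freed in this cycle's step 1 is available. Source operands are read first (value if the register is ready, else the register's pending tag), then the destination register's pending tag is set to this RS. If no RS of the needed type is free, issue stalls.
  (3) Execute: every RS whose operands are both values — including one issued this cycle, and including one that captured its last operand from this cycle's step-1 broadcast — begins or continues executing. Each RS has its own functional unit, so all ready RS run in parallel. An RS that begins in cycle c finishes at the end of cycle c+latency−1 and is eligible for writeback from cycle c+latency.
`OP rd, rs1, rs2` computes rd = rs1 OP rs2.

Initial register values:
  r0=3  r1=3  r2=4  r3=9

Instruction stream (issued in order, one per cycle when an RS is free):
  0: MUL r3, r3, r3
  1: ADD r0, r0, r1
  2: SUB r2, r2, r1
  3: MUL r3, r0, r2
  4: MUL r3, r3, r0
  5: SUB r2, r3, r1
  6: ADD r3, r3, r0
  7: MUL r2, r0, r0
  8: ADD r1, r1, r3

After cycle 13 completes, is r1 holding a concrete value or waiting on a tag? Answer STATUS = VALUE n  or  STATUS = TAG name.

c1: issue MUL r3<-Mul1 | r0:3,r1:3,r2:4,r3:Mul1
c2: issue ADD r0<-Add1 | r0:Add1,r1:3,r2:4,r3:Mul1
c3: issue SUB r2<-Add2 | r0:Add1,r1:3,r2:Add2,r3:Mul1
c4: CDB Add1=6; issue MUL r3<-Mul2 | r0:6,r1:3,r2:Add2,r3:Mul2
c5: CDB Add2=1; stall | r0:6,r1:3,r2:1,r3:Mul2
c6: CDB Mul1=81; issue MUL r3<-Mul1 | r0:6,r1:3,r2:1,r3:Mul1
c7: issue SUB r2<-Add1 | r0:6,r1:3,r2:Add1,r3:Mul1
c8: issue ADD r3<-Add2 | r0:6,r1:3,r2:Add1,r3:Add2
c9: CDB Mul2=6; issue MUL r2<-Mul2 | r0:6,r1:3,r2:Mul2,r3:Add2
c10: issue ADD r1<-Add3 | r0:6,r1:Add3,r2:Mul2,r3:Add2
c11: - | r0:6,r1:Add3,r2:Mul2,r3:Add2
c12: - | r0:6,r1:Add3,r2:Mul2,r3:Add2
c13: CDB Mul1=36 | r0:6,r1:Add3,r2:Mul2,r3:Add2

STATUS = TAG Add3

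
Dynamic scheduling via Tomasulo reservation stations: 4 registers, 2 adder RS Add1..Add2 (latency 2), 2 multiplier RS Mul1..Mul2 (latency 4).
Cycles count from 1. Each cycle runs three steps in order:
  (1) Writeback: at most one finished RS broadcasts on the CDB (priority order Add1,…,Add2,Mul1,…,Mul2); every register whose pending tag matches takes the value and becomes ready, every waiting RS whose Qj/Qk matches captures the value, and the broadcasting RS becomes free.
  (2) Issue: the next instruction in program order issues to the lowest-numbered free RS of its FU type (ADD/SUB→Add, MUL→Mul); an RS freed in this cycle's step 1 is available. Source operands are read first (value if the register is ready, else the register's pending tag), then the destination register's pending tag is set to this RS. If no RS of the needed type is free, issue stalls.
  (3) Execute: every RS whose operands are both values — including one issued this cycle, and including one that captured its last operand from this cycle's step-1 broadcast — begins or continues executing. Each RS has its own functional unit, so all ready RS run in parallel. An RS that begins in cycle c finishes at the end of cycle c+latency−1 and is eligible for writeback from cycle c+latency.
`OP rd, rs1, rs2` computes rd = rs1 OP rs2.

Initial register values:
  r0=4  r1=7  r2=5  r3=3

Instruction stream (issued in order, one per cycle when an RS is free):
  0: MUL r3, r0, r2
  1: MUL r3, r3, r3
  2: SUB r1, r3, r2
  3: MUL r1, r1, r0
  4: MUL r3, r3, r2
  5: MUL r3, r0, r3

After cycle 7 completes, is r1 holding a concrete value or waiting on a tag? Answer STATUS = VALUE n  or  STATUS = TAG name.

  c1: issue MUL r3<-Mul1  regs: r0:4,r1:7,r2:5,r3:Mul1
  c2: issue MUL r3<-Mul2  regs: r0:4,r1:7,r2:5,r3:Mul2
  c3: issue SUB r1<-Add1  regs: r0:4,r1:Add1,r2:5,r3:Mul2
  c4: stall  regs: r0:4,r1:Add1,r2:5,r3:Mul2
  c5: CDB Mul1=20; issue MUL r1<-Mul1  regs: r0:4,r1:Mul1,r2:5,r3:Mul2
  c6: stall  regs: r0:4,r1:Mul1,r2:5,r3:Mul2
  c7: stall  regs: r0:4,r1:Mul1,r2:5,r3:Mul2

STATUS = TAG Mul1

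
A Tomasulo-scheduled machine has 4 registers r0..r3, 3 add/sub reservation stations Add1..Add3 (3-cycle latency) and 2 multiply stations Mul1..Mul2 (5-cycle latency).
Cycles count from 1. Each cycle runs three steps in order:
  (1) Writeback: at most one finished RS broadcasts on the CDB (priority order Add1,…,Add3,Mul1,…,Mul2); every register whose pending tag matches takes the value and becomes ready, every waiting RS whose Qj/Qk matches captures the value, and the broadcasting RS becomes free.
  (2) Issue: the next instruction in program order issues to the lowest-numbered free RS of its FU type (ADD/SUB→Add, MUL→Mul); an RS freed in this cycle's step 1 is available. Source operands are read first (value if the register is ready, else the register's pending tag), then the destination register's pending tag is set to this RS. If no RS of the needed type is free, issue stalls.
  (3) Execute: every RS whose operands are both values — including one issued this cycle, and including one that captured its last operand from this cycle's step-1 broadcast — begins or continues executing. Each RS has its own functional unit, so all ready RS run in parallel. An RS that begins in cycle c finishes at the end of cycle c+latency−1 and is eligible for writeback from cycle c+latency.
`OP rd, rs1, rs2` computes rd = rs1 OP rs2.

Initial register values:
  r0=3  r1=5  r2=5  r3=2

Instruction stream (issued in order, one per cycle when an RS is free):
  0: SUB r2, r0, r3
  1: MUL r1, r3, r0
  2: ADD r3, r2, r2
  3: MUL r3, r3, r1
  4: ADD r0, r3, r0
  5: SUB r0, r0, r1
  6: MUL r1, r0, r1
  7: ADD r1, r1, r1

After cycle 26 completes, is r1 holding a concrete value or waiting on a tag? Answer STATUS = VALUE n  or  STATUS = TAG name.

cycle 1: issue SUB r2<-Add1 // r0:3,r1:5,r2:Add1,r3:2
cycle 2: issue MUL r1<-Mul1 // r0:3,r1:Mul1,r2:Add1,r3:2
cycle 3: issue ADD r3<-Add2 // r0:3,r1:Mul1,r2:Add1,r3:Add2
cycle 4: CDB Add1=1; issue MUL r3<-Mul2 // r0:3,r1:Mul1,r2:1,r3:Mul2
cycle 5: issue ADD r0<-Add1 // r0:Add1,r1:Mul1,r2:1,r3:Mul2
cycle 6: issue SUB r0<-Add3 // r0:Add3,r1:Mul1,r2:1,r3:Mul2
cycle 7: CDB Add2=2; stall // r0:Add3,r1:Mul1,r2:1,r3:Mul2
cycle 8: CDB Mul1=6; issue MUL r1<-Mul1 // r0:Add3,r1:Mul1,r2:1,r3:Mul2
cycle 9: issue ADD r1<-Add2 // r0:Add3,r1:Add2,r2:1,r3:Mul2
cycle 10: - // r0:Add3,r1:Add2,r2:1,r3:Mul2
cycle 11: - // r0:Add3,r1:Add2,r2:1,r3:Mul2
cycle 12: - // r0:Add3,r1:Add2,r2:1,r3:Mul2
cycle 13: CDB Mul2=12 // r0:Add3,r1:Add2,r2:1,r3:12
cycle 14: - // r0:Add3,r1:Add2,r2:1,r3:12
cycle 15: - // r0:Add3,r1:Add2,r2:1,r3:12
cycle 16: CDB Add1=15 // r0:Add3,r1:Add2,r2:1,r3:12
cycle 17: - // r0:Add3,r1:Add2,r2:1,r3:12
cycle 18: - // r0:Add3,r1:Add2,r2:1,r3:12
cycle 19: CDB Add3=9 // r0:9,r1:Add2,r2:1,r3:12
cycle 20: - // r0:9,r1:Add2,r2:1,r3:12
cycle 21: - // r0:9,r1:Add2,r2:1,r3:12
cycle 22: - // r0:9,r1:Add2,r2:1,r3:12
cycle 23: - // r0:9,r1:Add2,r2:1,r3:12
cycle 24: CDB Mul1=54 // r0:9,r1:Add2,r2:1,r3:12
cycle 25: - // r0:9,r1:Add2,r2:1,r3:12
cycle 26: - // r0:9,r1:Add2,r2:1,r3:12

STATUS = TAG Add2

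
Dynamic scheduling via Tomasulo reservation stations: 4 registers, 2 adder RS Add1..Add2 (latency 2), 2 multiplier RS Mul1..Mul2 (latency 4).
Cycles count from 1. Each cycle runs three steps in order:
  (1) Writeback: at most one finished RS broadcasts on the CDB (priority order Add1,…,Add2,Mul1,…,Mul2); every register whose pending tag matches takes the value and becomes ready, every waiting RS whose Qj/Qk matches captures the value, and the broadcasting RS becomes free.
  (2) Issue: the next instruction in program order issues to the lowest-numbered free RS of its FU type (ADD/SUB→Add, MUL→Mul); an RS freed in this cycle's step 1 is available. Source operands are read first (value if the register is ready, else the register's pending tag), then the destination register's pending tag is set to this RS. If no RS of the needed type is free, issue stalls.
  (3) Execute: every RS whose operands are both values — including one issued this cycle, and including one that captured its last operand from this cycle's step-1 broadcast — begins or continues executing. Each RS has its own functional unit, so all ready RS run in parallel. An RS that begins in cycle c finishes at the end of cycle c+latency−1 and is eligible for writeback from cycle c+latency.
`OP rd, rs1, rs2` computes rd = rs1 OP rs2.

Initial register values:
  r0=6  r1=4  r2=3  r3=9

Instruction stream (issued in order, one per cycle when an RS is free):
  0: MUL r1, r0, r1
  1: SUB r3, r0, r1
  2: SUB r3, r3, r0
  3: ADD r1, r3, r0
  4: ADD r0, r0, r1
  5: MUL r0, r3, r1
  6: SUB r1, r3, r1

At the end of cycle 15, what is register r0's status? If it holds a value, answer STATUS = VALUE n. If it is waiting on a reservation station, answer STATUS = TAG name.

  c1: issue MUL r1<-Mul1  regs: r0:6,r1:Mul1,r2:3,r3:9
  c2: issue SUB r3<-Add1  regs: r0:6,r1:Mul1,r2:3,r3:Add1
  c3: issue SUB r3<-Add2  regs: r0:6,r1:Mul1,r2:3,r3:Add2
  c4: stall  regs: r0:6,r1:Mul1,r2:3,r3:Add2
  c5: CDB Mul1=24; stall  regs: r0:6,r1:24,r2:3,r3:Add2
  c6: stall  regs: r0:6,r1:24,r2:3,r3:Add2
  c7: CDB Add1=-18; issue ADD r1<-Add1  regs: r0:6,r1:Add1,r2:3,r3:Add2
  c8: stall  regs: r0:6,r1:Add1,r2:3,r3:Add2
  c9: CDB Add2=-24; issue ADD r0<-Add2  regs: r0:Add2,r1:Add1,r2:3,r3:-24
  c10: issue MUL r0<-Mul1  regs: r0:Mul1,r1:Add1,r2:3,r3:-24
  c11: CDB Add1=-18; issue SUB r1<-Add1  regs: r0:Mul1,r1:Add1,r2:3,r3:-24
  c12: -  regs: r0:Mul1,r1:Add1,r2:3,r3:-24
  c13: CDB Add1=-6  regs: r0:Mul1,r1:-6,r2:3,r3:-24
  c14: CDB Add2=-12  regs: r0:Mul1,r1:-6,r2:3,r3:-24
  c15: CDB Mul1=432  regs: r0:432,r1:-6,r2:3,r3:-24

STATUS = VALUE 432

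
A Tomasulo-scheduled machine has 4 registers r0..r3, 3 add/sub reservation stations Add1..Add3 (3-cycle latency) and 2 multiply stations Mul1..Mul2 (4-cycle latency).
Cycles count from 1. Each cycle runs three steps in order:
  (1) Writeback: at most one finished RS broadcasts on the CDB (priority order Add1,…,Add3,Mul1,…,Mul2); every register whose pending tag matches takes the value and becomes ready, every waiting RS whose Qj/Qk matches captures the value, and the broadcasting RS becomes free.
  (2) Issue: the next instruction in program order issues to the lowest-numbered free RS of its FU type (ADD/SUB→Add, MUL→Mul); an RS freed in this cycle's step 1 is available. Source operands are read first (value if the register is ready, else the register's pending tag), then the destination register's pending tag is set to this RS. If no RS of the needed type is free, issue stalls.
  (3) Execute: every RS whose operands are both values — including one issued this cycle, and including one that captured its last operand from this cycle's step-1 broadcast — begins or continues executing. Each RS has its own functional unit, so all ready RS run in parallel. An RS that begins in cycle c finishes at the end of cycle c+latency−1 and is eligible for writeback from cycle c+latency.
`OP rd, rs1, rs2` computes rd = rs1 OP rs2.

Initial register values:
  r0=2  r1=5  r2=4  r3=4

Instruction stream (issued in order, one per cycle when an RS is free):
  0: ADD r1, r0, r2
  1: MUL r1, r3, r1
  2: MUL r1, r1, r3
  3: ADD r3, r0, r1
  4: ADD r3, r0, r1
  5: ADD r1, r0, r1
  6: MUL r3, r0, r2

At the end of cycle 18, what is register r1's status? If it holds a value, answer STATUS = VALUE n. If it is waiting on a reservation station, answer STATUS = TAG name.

  c1: issue ADD r1<-Add1  regs: r0:2,r1:Add1,r2:4,r3:4
  c2: issue MUL r1<-Mul1  regs: r0:2,r1:Mul1,r2:4,r3:4
  c3: issue MUL r1<-Mul2  regs: r0:2,r1:Mul2,r2:4,r3:4
  c4: CDB Add1=6; issue ADD r3<-Add1  regs: r0:2,r1:Mul2,r2:4,r3:Add1
  c5: issue ADD r3<-Add2  regs: r0:2,r1:Mul2,r2:4,r3:Add2
  c6: issue ADD r1<-Add3  regs: r0:2,r1:Add3,r2:4,r3:Add2
  c7: stall  regs: r0:2,r1:Add3,r2:4,r3:Add2
  c8: CDB Mul1=24; issue MUL r3<-Mul1  regs: r0:2,r1:Add3,r2:4,r3:Mul1
  c9: -  regs: r0:2,r1:Add3,r2:4,r3:Mul1
  c10: -  regs: r0:2,r1:Add3,r2:4,r3:Mul1
  c11: -  regs: r0:2,r1:Add3,r2:4,r3:Mul1
  c12: CDB Mul1=8  regs: r0:2,r1:Add3,r2:4,r3:8
  c13: CDB Mul2=96  regs: r0:2,r1:Add3,r2:4,r3:8
  c14: -  regs: r0:2,r1:Add3,r2:4,r3:8
  c15: -  regs: r0:2,r1:Add3,r2:4,r3:8
  c16: CDB Add1=98  regs: r0:2,r1:Add3,r2:4,r3:8
  c17: CDB Add2=98  regs: r0:2,r1:Add3,r2:4,r3:8
  c18: CDB Add3=98  regs: r0:2,r1:98,r2:4,r3:8

STATUS = VALUE 98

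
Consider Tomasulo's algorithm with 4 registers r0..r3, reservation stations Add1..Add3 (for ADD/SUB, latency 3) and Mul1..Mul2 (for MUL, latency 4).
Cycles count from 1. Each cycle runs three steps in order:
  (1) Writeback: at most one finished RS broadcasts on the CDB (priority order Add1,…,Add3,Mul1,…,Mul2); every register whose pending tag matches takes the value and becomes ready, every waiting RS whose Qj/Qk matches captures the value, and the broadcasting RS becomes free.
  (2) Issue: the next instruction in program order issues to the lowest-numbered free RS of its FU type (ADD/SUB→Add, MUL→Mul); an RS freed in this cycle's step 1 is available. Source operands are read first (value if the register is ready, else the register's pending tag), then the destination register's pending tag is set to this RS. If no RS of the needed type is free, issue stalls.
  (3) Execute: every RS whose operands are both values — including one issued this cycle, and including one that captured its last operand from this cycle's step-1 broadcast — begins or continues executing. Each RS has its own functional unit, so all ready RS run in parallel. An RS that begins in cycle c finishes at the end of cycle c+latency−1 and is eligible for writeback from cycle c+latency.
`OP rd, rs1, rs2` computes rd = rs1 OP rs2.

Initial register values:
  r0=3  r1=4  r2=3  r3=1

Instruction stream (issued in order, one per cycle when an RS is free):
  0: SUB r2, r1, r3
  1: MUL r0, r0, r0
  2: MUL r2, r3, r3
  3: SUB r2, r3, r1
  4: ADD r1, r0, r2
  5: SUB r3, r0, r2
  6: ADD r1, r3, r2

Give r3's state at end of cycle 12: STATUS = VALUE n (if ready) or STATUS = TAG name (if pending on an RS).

  c1: issue SUB r2<-Add1  regs: r0:3,r1:4,r2:Add1,r3:1
  c2: issue MUL r0<-Mul1  regs: r0:Mul1,r1:4,r2:Add1,r3:1
  c3: issue MUL r2<-Mul2  regs: r0:Mul1,r1:4,r2:Mul2,r3:1
  c4: CDB Add1=3; issue SUB r2<-Add1  regs: r0:Mul1,r1:4,r2:Add1,r3:1
  c5: issue ADD r1<-Add2  regs: r0:Mul1,r1:Add2,r2:Add1,r3:1
  c6: CDB Mul1=9; issue SUB r3<-Add3  regs: r0:9,r1:Add2,r2:Add1,r3:Add3
  c7: CDB Add1=-3; issue ADD r1<-Add1  regs: r0:9,r1:Add1,r2:-3,r3:Add3
  c8: CDB Mul2=1  regs: r0:9,r1:Add1,r2:-3,r3:Add3
  c9: -  regs: r0:9,r1:Add1,r2:-3,r3:Add3
  c10: CDB Add2=6  regs: r0:9,r1:Add1,r2:-3,r3:Add3
  c11: CDB Add3=12  regs: r0:9,r1:Add1,r2:-3,r3:12
  c12: -  regs: r0:9,r1:Add1,r2:-3,r3:12

STATUS = VALUE 12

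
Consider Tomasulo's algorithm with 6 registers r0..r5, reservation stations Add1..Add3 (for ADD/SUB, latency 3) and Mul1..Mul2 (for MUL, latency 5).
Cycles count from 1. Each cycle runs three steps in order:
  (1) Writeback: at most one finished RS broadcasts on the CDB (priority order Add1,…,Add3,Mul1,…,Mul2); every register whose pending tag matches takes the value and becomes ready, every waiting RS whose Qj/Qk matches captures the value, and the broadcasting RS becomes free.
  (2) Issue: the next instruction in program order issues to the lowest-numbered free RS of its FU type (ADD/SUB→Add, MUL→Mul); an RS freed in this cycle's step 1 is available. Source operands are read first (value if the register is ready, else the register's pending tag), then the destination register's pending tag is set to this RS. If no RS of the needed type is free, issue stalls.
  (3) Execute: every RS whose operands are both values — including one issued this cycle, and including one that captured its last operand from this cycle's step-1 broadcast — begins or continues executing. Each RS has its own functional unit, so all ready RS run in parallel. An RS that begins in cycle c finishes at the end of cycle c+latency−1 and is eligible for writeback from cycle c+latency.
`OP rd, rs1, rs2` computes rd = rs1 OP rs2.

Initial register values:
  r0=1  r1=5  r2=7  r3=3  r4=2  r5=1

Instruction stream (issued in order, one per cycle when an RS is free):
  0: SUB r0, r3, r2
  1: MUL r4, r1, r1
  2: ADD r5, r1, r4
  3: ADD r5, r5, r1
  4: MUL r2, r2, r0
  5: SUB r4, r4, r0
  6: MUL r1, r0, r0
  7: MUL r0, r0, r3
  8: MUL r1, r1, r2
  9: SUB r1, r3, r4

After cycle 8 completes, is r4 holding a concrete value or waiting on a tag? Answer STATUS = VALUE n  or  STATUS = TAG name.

  c1: issue SUB r0<-Add1  regs: r0:Add1,r1:5,r2:7,r3:3,r4:2,r5:1
  c2: issue MUL r4<-Mul1  regs: r0:Add1,r1:5,r2:7,r3:3,r4:Mul1,r5:1
  c3: issue ADD r5<-Add2  regs: r0:Add1,r1:5,r2:7,r3:3,r4:Mul1,r5:Add2
  c4: CDB Add1=-4; issue ADD r5<-Add1  regs: r0:-4,r1:5,r2:7,r3:3,r4:Mul1,r5:Add1
  c5: issue MUL r2<-Mul2  regs: r0:-4,r1:5,r2:Mul2,r3:3,r4:Mul1,r5:Add1
  c6: issue SUB r4<-Add3  regs: r0:-4,r1:5,r2:Mul2,r3:3,r4:Add3,r5:Add1
  c7: CDB Mul1=25; issue MUL r1<-Mul1  regs: r0:-4,r1:Mul1,r2:Mul2,r3:3,r4:Add3,r5:Add1
  c8: stall  regs: r0:-4,r1:Mul1,r2:Mul2,r3:3,r4:Add3,r5:Add1

STATUS = TAG Add3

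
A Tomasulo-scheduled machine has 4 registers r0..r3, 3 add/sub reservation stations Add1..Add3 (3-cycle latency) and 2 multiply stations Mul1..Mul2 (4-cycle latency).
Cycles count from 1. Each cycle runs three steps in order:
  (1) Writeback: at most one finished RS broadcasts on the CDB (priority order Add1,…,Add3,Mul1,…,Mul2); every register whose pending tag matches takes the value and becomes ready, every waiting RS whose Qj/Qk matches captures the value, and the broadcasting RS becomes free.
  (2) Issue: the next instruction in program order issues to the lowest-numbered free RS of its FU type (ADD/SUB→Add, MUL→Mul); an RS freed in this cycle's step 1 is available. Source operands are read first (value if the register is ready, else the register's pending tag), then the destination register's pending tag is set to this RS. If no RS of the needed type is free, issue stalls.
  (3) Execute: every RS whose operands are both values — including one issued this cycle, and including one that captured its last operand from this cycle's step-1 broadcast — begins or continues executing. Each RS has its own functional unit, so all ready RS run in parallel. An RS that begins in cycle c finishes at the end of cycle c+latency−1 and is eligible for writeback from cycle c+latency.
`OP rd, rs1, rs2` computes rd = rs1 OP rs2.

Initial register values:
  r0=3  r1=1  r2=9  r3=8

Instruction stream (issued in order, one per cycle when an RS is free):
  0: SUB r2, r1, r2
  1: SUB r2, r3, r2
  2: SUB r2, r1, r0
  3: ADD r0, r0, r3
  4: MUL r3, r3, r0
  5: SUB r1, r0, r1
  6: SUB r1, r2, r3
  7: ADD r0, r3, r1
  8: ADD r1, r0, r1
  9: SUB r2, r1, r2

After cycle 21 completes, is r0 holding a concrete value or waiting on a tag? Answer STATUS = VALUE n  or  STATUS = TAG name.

  c1: issue SUB r2<-Add1  regs: r0:3,r1:1,r2:Add1,r3:8
  c2: issue SUB r2<-Add2  regs: r0:3,r1:1,r2:Add2,r3:8
  c3: issue SUB r2<-Add3  regs: r0:3,r1:1,r2:Add3,r3:8
  c4: CDB Add1=-8; issue ADD r0<-Add1  regs: r0:Add1,r1:1,r2:Add3,r3:8
  c5: issue MUL r3<-Mul1  regs: r0:Add1,r1:1,r2:Add3,r3:Mul1
  c6: CDB Add3=-2; issue SUB r1<-Add3  regs: r0:Add1,r1:Add3,r2:-2,r3:Mul1
  c7: CDB Add1=11; issue SUB r1<-Add1  regs: r0:11,r1:Add1,r2:-2,r3:Mul1
  c8: CDB Add2=16; issue ADD r0<-Add2  regs: r0:Add2,r1:Add1,r2:-2,r3:Mul1
  c9: stall  regs: r0:Add2,r1:Add1,r2:-2,r3:Mul1
  c10: CDB Add3=10; issue ADD r1<-Add3  regs: r0:Add2,r1:Add3,r2:-2,r3:Mul1
  c11: CDB Mul1=88; stall  regs: r0:Add2,r1:Add3,r2:-2,r3:88
  c12: stall  regs: r0:Add2,r1:Add3,r2:-2,r3:88
  c13: stall  regs: r0:Add2,r1:Add3,r2:-2,r3:88
  c14: CDB Add1=-90; issue SUB r2<-Add1  regs: r0:Add2,r1:Add3,r2:Add1,r3:88
  c15: -  regs: r0:Add2,r1:Add3,r2:Add1,r3:88
  c16: -  regs: r0:Add2,r1:Add3,r2:Add1,r3:88
  c17: CDB Add2=-2  regs: r0:-2,r1:Add3,r2:Add1,r3:88
  c18: -  regs: r0:-2,r1:Add3,r2:Add1,r3:88
  c19: -  regs: r0:-2,r1:Add3,r2:Add1,r3:88
  c20: CDB Add3=-92  regs: r0:-2,r1:-92,r2:Add1,r3:88
  c21: -  regs: r0:-2,r1:-92,r2:Add1,r3:88

STATUS = VALUE -2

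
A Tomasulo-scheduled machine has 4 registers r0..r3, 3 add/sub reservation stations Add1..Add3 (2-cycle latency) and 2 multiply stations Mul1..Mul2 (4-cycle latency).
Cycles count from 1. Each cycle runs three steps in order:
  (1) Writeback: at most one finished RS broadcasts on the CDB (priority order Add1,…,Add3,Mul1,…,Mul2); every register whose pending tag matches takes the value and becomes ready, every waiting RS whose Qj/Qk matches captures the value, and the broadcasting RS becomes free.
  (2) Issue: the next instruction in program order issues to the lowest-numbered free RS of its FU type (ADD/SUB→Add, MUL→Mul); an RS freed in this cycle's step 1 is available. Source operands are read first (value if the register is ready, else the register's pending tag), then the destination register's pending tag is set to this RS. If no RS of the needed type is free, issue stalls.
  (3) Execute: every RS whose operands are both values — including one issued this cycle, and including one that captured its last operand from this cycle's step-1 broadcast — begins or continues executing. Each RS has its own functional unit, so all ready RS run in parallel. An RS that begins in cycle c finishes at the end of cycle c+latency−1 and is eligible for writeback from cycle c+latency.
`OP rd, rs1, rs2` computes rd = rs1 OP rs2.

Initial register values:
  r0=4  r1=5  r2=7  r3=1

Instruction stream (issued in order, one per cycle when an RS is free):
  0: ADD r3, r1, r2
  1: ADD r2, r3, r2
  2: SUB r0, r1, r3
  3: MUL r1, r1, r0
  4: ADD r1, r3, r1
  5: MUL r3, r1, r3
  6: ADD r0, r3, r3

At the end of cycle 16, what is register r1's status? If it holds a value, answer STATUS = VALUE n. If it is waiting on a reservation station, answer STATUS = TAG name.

STATUS = VALUE -23

c1: issue ADD r3<-Add1 | r0:4,r1:5,r2:7,r3:Add1
c2: issue ADD r2<-Add2 | r0:4,r1:5,r2:Add2,r3:Add1
c3: CDB Add1=12; issue SUB r0<-Add1 | r0:Add1,r1:5,r2:Add2,r3:12
c4: issue MUL r1<-Mul1 | r0:Add1,r1:Mul1,r2:Add2,r3:12
c5: CDB Add1=-7; issue ADD r1<-Add1 | r0:-7,r1:Add1,r2:Add2,r3:12
c6: CDB Add2=19; issue MUL r3<-Mul2 | r0:-7,r1:Add1,r2:19,r3:Mul2
c7: issue ADD r0<-Add2 | r0:Add2,r1:Add1,r2:19,r3:Mul2
c8: - | r0:Add2,r1:Add1,r2:19,r3:Mul2
c9: CDB Mul1=-35 | r0:Add2,r1:Add1,r2:19,r3:Mul2
c10: - | r0:Add2,r1:Add1,r2:19,r3:Mul2
c11: CDB Add1=-23 | r0:Add2,r1:-23,r2:19,r3:Mul2
c12: - | r0:Add2,r1:-23,r2:19,r3:Mul2
c13: - | r0:Add2,r1:-23,r2:19,r3:Mul2
c14: - | r0:Add2,r1:-23,r2:19,r3:Mul2
c15: CDB Mul2=-276 | r0:Add2,r1:-23,r2:19,r3:-276
c16: - | r0:Add2,r1:-23,r2:19,r3:-276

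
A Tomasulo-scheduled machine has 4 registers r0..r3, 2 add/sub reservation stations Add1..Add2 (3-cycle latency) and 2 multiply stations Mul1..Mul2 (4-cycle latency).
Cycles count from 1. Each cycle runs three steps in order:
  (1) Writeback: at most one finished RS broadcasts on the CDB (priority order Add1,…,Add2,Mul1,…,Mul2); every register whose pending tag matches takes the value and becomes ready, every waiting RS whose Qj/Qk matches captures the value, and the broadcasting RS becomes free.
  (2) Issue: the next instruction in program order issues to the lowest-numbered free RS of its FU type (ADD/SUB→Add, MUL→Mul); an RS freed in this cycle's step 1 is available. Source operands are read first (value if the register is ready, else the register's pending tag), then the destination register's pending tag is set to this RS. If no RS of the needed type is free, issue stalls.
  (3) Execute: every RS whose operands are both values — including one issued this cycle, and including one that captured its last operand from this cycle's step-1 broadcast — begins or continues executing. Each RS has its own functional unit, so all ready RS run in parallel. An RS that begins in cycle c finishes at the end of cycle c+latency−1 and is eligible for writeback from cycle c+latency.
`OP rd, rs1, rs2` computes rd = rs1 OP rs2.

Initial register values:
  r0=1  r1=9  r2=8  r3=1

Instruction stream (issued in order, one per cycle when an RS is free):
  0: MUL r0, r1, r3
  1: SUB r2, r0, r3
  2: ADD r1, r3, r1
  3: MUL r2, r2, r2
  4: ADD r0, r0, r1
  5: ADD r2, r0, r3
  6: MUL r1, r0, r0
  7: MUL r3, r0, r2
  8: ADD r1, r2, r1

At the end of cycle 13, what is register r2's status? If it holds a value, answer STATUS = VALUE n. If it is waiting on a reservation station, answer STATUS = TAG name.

STATUS = VALUE 20

c1: issue MUL r0<-Mul1 | r0:Mul1,r1:9,r2:8,r3:1
c2: issue SUB r2<-Add1 | r0:Mul1,r1:9,r2:Add1,r3:1
c3: issue ADD r1<-Add2 | r0:Mul1,r1:Add2,r2:Add1,r3:1
c4: issue MUL r2<-Mul2 | r0:Mul1,r1:Add2,r2:Mul2,r3:1
c5: CDB Mul1=9; stall | r0:9,r1:Add2,r2:Mul2,r3:1
c6: CDB Add2=10; issue ADD r0<-Add2 | r0:Add2,r1:10,r2:Mul2,r3:1
c7: stall | r0:Add2,r1:10,r2:Mul2,r3:1
c8: CDB Add1=8; issue ADD r2<-Add1 | r0:Add2,r1:10,r2:Add1,r3:1
c9: CDB Add2=19; issue MUL r1<-Mul1 | r0:19,r1:Mul1,r2:Add1,r3:1
c10: stall | r0:19,r1:Mul1,r2:Add1,r3:1
c11: stall | r0:19,r1:Mul1,r2:Add1,r3:1
c12: CDB Add1=20; stall | r0:19,r1:Mul1,r2:20,r3:1
c13: CDB Mul1=361; issue MUL r3<-Mul1 | r0:19,r1:361,r2:20,r3:Mul1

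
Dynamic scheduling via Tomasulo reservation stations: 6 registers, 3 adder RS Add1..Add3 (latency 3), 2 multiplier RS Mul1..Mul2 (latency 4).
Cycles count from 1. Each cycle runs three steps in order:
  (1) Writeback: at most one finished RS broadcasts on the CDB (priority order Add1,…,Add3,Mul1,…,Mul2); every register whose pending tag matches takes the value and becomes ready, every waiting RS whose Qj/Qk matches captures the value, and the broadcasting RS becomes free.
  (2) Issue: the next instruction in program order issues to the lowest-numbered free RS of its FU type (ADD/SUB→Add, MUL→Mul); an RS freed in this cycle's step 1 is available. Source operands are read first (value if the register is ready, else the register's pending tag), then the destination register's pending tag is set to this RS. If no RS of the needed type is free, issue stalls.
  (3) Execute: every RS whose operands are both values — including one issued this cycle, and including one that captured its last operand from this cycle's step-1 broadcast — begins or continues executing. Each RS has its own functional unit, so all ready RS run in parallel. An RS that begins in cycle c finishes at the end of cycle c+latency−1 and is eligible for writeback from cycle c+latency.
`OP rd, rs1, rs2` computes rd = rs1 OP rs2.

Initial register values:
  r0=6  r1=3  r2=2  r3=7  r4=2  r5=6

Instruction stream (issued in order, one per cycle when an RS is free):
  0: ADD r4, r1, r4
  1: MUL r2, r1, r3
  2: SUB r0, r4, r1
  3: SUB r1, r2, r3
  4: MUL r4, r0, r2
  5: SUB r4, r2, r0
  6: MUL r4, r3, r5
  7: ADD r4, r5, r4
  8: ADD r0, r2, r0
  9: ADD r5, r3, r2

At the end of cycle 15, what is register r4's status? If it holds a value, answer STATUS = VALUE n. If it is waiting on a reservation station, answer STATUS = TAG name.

STATUS = VALUE 48

cycle 1: issue ADD r4<-Add1 // r0:6,r1:3,r2:2,r3:7,r4:Add1,r5:6
cycle 2: issue MUL r2<-Mul1 // r0:6,r1:3,r2:Mul1,r3:7,r4:Add1,r5:6
cycle 3: issue SUB r0<-Add2 // r0:Add2,r1:3,r2:Mul1,r3:7,r4:Add1,r5:6
cycle 4: CDB Add1=5; issue SUB r1<-Add1 // r0:Add2,r1:Add1,r2:Mul1,r3:7,r4:5,r5:6
cycle 5: issue MUL r4<-Mul2 // r0:Add2,r1:Add1,r2:Mul1,r3:7,r4:Mul2,r5:6
cycle 6: CDB Mul1=21; issue SUB r4<-Add3 // r0:Add2,r1:Add1,r2:21,r3:7,r4:Add3,r5:6
cycle 7: CDB Add2=2; issue MUL r4<-Mul1 // r0:2,r1:Add1,r2:21,r3:7,r4:Mul1,r5:6
cycle 8: issue ADD r4<-Add2 // r0:2,r1:Add1,r2:21,r3:7,r4:Add2,r5:6
cycle 9: CDB Add1=14; issue ADD r0<-Add1 // r0:Add1,r1:14,r2:21,r3:7,r4:Add2,r5:6
cycle 10: CDB Add3=19; issue ADD r5<-Add3 // r0:Add1,r1:14,r2:21,r3:7,r4:Add2,r5:Add3
cycle 11: CDB Mul1=42 // r0:Add1,r1:14,r2:21,r3:7,r4:Add2,r5:Add3
cycle 12: CDB Add1=23 // r0:23,r1:14,r2:21,r3:7,r4:Add2,r5:Add3
cycle 13: CDB Add3=28 // r0:23,r1:14,r2:21,r3:7,r4:Add2,r5:28
cycle 14: CDB Add2=48 // r0:23,r1:14,r2:21,r3:7,r4:48,r5:28
cycle 15: CDB Mul2=42 // r0:23,r1:14,r2:21,r3:7,r4:48,r5:28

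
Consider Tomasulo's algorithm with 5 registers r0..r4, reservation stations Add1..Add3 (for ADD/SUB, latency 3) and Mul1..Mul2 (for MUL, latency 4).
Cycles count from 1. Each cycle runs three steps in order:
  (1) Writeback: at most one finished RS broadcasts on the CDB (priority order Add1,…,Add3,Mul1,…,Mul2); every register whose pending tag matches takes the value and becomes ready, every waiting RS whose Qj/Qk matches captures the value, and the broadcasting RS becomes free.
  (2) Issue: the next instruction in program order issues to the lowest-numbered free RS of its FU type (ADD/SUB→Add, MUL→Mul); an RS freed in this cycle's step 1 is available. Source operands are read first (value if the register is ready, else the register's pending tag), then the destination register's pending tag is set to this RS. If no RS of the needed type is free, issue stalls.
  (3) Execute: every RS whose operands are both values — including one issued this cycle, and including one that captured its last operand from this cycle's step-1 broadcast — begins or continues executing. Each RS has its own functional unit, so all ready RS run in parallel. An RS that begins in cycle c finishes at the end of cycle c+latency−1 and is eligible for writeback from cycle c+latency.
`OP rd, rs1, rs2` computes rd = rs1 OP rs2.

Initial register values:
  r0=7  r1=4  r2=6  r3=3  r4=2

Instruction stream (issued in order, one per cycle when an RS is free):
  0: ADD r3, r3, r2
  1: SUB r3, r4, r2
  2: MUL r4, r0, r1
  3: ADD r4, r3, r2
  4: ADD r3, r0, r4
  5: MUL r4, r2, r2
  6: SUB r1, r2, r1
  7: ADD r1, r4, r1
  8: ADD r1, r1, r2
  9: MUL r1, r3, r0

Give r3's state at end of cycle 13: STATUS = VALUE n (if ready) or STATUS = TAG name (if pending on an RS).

STATUS = VALUE 9

cycle 1: issue ADD r3<-Add1 // r0:7,r1:4,r2:6,r3:Add1,r4:2
cycle 2: issue SUB r3<-Add2 // r0:7,r1:4,r2:6,r3:Add2,r4:2
cycle 3: issue MUL r4<-Mul1 // r0:7,r1:4,r2:6,r3:Add2,r4:Mul1
cycle 4: CDB Add1=9; issue ADD r4<-Add1 // r0:7,r1:4,r2:6,r3:Add2,r4:Add1
cycle 5: CDB Add2=-4; issue ADD r3<-Add2 // r0:7,r1:4,r2:6,r3:Add2,r4:Add1
cycle 6: issue MUL r4<-Mul2 // r0:7,r1:4,r2:6,r3:Add2,r4:Mul2
cycle 7: CDB Mul1=28; issue SUB r1<-Add3 // r0:7,r1:Add3,r2:6,r3:Add2,r4:Mul2
cycle 8: CDB Add1=2; issue ADD r1<-Add1 // r0:7,r1:Add1,r2:6,r3:Add2,r4:Mul2
cycle 9: stall // r0:7,r1:Add1,r2:6,r3:Add2,r4:Mul2
cycle 10: CDB Add3=2; issue ADD r1<-Add3 // r0:7,r1:Add3,r2:6,r3:Add2,r4:Mul2
cycle 11: CDB Add2=9; issue MUL r1<-Mul1 // r0:7,r1:Mul1,r2:6,r3:9,r4:Mul2
cycle 12: CDB Mul2=36 // r0:7,r1:Mul1,r2:6,r3:9,r4:36
cycle 13: - // r0:7,r1:Mul1,r2:6,r3:9,r4:36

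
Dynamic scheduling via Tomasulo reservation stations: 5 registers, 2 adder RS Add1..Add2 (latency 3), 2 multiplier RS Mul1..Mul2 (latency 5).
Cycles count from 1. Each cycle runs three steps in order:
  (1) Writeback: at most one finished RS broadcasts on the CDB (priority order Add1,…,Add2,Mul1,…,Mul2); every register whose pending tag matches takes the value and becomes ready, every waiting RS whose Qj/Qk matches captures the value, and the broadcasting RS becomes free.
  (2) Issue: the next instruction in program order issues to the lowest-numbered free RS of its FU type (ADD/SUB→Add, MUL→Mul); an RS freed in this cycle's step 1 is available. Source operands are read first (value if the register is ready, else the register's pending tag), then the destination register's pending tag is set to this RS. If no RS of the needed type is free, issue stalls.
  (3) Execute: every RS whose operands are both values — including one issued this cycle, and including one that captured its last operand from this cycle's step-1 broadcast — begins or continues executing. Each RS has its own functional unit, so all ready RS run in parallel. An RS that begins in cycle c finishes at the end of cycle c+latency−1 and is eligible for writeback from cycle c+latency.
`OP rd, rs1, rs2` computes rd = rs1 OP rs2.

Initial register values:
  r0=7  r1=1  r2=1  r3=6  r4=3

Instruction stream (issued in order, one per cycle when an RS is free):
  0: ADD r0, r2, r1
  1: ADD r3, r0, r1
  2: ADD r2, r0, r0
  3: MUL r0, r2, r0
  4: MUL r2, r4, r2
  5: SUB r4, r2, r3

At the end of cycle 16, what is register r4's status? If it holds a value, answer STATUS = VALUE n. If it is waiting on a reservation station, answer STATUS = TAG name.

STATUS = VALUE 9

c1: issue ADD r0<-Add1 | r0:Add1,r1:1,r2:1,r3:6,r4:3
c2: issue ADD r3<-Add2 | r0:Add1,r1:1,r2:1,r3:Add2,r4:3
c3: stall | r0:Add1,r1:1,r2:1,r3:Add2,r4:3
c4: CDB Add1=2; issue ADD r2<-Add1 | r0:2,r1:1,r2:Add1,r3:Add2,r4:3
c5: issue MUL r0<-Mul1 | r0:Mul1,r1:1,r2:Add1,r3:Add2,r4:3
c6: issue MUL r2<-Mul2 | r0:Mul1,r1:1,r2:Mul2,r3:Add2,r4:3
c7: CDB Add1=4; issue SUB r4<-Add1 | r0:Mul1,r1:1,r2:Mul2,r3:Add2,r4:Add1
c8: CDB Add2=3 | r0:Mul1,r1:1,r2:Mul2,r3:3,r4:Add1
c9: - | r0:Mul1,r1:1,r2:Mul2,r3:3,r4:Add1
c10: - | r0:Mul1,r1:1,r2:Mul2,r3:3,r4:Add1
c11: - | r0:Mul1,r1:1,r2:Mul2,r3:3,r4:Add1
c12: CDB Mul1=8 | r0:8,r1:1,r2:Mul2,r3:3,r4:Add1
c13: CDB Mul2=12 | r0:8,r1:1,r2:12,r3:3,r4:Add1
c14: - | r0:8,r1:1,r2:12,r3:3,r4:Add1
c15: - | r0:8,r1:1,r2:12,r3:3,r4:Add1
c16: CDB Add1=9 | r0:8,r1:1,r2:12,r3:3,r4:9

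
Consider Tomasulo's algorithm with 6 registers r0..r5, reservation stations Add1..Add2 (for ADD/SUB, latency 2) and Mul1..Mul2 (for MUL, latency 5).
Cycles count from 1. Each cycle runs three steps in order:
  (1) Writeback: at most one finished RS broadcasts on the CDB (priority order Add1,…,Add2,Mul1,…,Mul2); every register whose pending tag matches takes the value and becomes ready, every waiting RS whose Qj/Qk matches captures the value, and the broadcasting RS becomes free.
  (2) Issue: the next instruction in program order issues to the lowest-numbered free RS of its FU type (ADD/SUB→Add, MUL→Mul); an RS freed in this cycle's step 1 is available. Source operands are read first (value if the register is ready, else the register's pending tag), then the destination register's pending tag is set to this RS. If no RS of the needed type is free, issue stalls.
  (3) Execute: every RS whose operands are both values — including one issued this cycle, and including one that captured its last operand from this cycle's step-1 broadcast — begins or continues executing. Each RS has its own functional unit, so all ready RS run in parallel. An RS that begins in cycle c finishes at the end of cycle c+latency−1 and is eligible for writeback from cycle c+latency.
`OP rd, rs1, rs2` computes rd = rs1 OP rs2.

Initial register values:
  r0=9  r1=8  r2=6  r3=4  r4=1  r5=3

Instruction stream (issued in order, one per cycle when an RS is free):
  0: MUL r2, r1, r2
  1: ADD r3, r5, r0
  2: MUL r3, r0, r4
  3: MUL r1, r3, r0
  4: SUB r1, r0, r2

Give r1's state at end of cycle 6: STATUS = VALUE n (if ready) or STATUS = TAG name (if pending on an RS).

cycle 1: issue MUL r2<-Mul1 // r0:9,r1:8,r2:Mul1,r3:4,r4:1,r5:3
cycle 2: issue ADD r3<-Add1 // r0:9,r1:8,r2:Mul1,r3:Add1,r4:1,r5:3
cycle 3: issue MUL r3<-Mul2 // r0:9,r1:8,r2:Mul1,r3:Mul2,r4:1,r5:3
cycle 4: CDB Add1=12; stall // r0:9,r1:8,r2:Mul1,r3:Mul2,r4:1,r5:3
cycle 5: stall // r0:9,r1:8,r2:Mul1,r3:Mul2,r4:1,r5:3
cycle 6: CDB Mul1=48; issue MUL r1<-Mul1 // r0:9,r1:Mul1,r2:48,r3:Mul2,r4:1,r5:3

STATUS = TAG Mul1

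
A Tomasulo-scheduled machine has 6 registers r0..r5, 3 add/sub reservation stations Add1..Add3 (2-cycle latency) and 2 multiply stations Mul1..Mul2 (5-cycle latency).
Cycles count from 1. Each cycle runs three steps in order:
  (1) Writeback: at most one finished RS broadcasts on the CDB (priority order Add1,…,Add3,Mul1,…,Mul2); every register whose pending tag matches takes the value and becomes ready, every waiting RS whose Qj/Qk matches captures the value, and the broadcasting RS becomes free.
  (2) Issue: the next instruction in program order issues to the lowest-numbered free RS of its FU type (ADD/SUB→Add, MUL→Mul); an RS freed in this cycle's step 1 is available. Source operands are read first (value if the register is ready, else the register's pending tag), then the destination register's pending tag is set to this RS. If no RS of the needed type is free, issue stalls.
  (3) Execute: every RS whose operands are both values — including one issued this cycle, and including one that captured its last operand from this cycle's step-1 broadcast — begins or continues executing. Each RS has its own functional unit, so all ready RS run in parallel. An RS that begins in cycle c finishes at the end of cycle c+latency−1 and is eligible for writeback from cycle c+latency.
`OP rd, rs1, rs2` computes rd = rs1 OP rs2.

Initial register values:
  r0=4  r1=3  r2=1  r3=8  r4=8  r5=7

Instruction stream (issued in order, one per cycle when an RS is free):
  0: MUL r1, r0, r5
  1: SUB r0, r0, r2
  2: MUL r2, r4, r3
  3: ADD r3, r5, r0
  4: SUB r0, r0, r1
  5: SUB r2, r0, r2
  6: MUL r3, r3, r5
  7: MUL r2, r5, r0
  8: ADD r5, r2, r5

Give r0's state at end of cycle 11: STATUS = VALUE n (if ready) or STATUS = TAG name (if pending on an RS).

STATUS = VALUE -25

  c1: issue MUL r1<-Mul1  regs: r0:4,r1:Mul1,r2:1,r3:8,r4:8,r5:7
  c2: issue SUB r0<-Add1  regs: r0:Add1,r1:Mul1,r2:1,r3:8,r4:8,r5:7
  c3: issue MUL r2<-Mul2  regs: r0:Add1,r1:Mul1,r2:Mul2,r3:8,r4:8,r5:7
  c4: CDB Add1=3; issue ADD r3<-Add1  regs: r0:3,r1:Mul1,r2:Mul2,r3:Add1,r4:8,r5:7
  c5: issue SUB r0<-Add2  regs: r0:Add2,r1:Mul1,r2:Mul2,r3:Add1,r4:8,r5:7
  c6: CDB Add1=10; issue SUB r2<-Add1  regs: r0:Add2,r1:Mul1,r2:Add1,r3:10,r4:8,r5:7
  c7: CDB Mul1=28; issue MUL r3<-Mul1  regs: r0:Add2,r1:28,r2:Add1,r3:Mul1,r4:8,r5:7
  c8: CDB Mul2=64; issue MUL r2<-Mul2  regs: r0:Add2,r1:28,r2:Mul2,r3:Mul1,r4:8,r5:7
  c9: CDB Add2=-25; issue ADD r5<-Add2  regs: r0:-25,r1:28,r2:Mul2,r3:Mul1,r4:8,r5:Add2
  c10: -  regs: r0:-25,r1:28,r2:Mul2,r3:Mul1,r4:8,r5:Add2
  c11: CDB Add1=-89  regs: r0:-25,r1:28,r2:Mul2,r3:Mul1,r4:8,r5:Add2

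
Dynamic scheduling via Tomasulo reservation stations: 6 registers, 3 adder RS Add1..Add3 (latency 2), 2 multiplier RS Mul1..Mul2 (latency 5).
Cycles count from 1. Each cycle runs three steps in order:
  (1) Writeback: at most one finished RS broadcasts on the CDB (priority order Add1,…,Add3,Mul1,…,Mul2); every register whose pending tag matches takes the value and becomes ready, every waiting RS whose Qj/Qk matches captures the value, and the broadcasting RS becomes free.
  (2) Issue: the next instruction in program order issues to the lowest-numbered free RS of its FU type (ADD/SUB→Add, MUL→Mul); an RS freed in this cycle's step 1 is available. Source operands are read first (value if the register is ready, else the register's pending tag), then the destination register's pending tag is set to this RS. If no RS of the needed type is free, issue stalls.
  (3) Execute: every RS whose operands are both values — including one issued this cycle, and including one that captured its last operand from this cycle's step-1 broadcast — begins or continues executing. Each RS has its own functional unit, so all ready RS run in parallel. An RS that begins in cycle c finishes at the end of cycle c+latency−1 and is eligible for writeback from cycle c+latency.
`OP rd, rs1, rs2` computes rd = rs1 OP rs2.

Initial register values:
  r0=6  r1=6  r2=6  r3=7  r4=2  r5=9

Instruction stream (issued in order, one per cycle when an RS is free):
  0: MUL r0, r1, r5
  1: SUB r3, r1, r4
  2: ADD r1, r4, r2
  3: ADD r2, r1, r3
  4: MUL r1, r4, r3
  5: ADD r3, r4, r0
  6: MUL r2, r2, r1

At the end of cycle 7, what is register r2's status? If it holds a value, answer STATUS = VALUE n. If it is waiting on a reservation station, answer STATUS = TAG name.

  c1: issue MUL r0<-Mul1  regs: r0:Mul1,r1:6,r2:6,r3:7,r4:2,r5:9
  c2: issue SUB r3<-Add1  regs: r0:Mul1,r1:6,r2:6,r3:Add1,r4:2,r5:9
  c3: issue ADD r1<-Add2  regs: r0:Mul1,r1:Add2,r2:6,r3:Add1,r4:2,r5:9
  c4: CDB Add1=4; issue ADD r2<-Add1  regs: r0:Mul1,r1:Add2,r2:Add1,r3:4,r4:2,r5:9
  c5: CDB Add2=8; issue MUL r1<-Mul2  regs: r0:Mul1,r1:Mul2,r2:Add1,r3:4,r4:2,r5:9
  c6: CDB Mul1=54; issue ADD r3<-Add2  regs: r0:54,r1:Mul2,r2:Add1,r3:Add2,r4:2,r5:9
  c7: CDB Add1=12; issue MUL r2<-Mul1  regs: r0:54,r1:Mul2,r2:Mul1,r3:Add2,r4:2,r5:9

STATUS = TAG Mul1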